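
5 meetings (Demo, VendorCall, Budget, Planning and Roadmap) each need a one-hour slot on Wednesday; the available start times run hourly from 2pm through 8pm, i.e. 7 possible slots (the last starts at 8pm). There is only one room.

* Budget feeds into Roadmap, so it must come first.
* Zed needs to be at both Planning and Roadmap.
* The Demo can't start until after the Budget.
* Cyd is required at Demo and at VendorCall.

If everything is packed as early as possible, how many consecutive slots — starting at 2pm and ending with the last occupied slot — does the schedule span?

The precedence chain requires at least 2 distinct slots.
With at most 1 per slot and 5 meetings, at least 5 slots are needed.
5 works (last occupied slot: 6pm): for example Budget in 2pm; Roadmap in 4pm; Planning in 6pm; VendorCall in 5pm; Demo in 3pm.

5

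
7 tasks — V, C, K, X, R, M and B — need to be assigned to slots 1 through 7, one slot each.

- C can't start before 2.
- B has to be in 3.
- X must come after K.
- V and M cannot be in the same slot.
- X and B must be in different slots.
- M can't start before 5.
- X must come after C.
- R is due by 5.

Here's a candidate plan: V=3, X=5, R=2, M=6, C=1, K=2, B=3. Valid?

C can't start before 2 — violated.
B has to be in 3 — holds.
R is due by 5 — holds.
M can't start before 5 — holds.
V and M cannot be in the same slot — holds.
X must come after C — holds.
X and B must be in different slots — holds.
X must come after K — holds.

Invalid. C can't start before 2.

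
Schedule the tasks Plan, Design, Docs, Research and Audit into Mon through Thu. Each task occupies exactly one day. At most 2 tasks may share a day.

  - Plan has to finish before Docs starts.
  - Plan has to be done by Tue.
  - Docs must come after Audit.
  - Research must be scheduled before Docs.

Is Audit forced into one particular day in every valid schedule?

Audit can be Mon (e.g. Research in Tue; Design in Tue; Plan in Mon; Docs in Wed; Audit in Mon) or Tue (e.g. Plan=Mon, Research=Mon, Design=Tue, Audit=Tue, Docs=Wed).

No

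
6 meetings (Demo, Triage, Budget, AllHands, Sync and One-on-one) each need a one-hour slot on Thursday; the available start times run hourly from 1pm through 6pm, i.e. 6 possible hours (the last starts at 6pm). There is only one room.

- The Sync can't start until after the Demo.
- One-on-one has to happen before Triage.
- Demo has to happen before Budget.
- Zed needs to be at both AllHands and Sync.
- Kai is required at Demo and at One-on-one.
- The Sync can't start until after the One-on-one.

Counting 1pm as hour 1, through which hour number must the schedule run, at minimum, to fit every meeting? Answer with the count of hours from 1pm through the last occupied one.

The precedence chain requires at least 2 distinct hours.
With at most 1 per hour and 6 meetings, at least 6 hours are needed.
6 works (last occupied hour: 6pm): for example Budget=5pm; Triage=4pm; One-on-one=2pm; Sync=3pm; AllHands=6pm; Demo=1pm.

6 hours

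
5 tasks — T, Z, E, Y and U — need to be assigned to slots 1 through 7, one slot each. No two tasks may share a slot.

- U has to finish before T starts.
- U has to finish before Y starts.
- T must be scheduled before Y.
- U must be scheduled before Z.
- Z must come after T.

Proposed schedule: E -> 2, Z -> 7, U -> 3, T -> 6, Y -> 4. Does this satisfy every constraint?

T must be scheduled before Y — violated.
U must be scheduled before Z — holds.
U has to finish before Y starts — holds.
U has to finish before T starts — holds.
No two tasks may share a slot — holds.
Z must come after T — holds.

No. T must be scheduled before Y is not satisfied.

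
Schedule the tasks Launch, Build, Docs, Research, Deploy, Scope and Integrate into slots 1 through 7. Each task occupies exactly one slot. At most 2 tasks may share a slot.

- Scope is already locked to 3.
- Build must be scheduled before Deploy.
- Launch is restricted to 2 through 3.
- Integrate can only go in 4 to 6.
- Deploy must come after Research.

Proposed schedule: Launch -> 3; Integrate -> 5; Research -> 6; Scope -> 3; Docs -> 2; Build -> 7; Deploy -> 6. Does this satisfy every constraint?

Launch is restricted to 2 through 3 — holds.
At most 2 tasks may share a slot — holds.
Scope is already locked to 3 — holds.
Build must be scheduled before Deploy — violated.
Deploy must come after Research — violated.
Integrate can only go in 4 to 6 — holds.

No. Build must be scheduled before Deploy is not satisfied.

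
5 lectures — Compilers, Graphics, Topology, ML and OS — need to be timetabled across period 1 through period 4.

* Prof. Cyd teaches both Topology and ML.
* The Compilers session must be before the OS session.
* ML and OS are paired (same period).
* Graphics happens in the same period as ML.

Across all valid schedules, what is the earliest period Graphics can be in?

period 2

Graphics must be in the same period as OS, which can't be before period 2, so Graphics is at least period 2.
Graphics at period 2 is achievable: ML -> period 2; Graphics -> period 2; Topology -> period 1; OS -> period 2; Compilers -> period 1.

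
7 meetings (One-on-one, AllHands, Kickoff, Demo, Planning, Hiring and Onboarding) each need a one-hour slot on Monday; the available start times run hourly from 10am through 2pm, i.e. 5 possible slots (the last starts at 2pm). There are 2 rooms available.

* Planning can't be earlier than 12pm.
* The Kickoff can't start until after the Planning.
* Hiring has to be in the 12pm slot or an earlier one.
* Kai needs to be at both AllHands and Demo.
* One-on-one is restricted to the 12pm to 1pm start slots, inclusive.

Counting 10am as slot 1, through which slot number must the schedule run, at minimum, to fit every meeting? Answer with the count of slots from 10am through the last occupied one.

The precedence chain requires at least 2 distinct slots.
With at most 2 per slot and 7 meetings, at least 4 slots are needed.
Propagating the time windows through the other constraints, Kickoff can't land before 1pm — that is slot 4 counting from 10am — so the schedule must run through at least 4 slots.
4 works (last occupied slot: 1pm): for example Demo in 11am; Planning in 12pm; One-on-one in 12pm; Hiring in 10am; AllHands in 10am; Onboarding in 11am; Kickoff in 1pm.

4 slots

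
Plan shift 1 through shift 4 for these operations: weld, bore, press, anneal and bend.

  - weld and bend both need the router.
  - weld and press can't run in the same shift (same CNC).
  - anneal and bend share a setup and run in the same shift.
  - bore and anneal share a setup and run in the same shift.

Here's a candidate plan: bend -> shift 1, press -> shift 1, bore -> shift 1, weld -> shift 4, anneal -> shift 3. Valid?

No — it violates: bore and anneal share a setup and run in the same shift

bore and anneal share a setup and run in the same shift — violated.
weld and press can't run in the same shift (same CNC) — holds.
weld and bend both need the router — holds.
anneal and bend share a setup and run in the same shift — violated.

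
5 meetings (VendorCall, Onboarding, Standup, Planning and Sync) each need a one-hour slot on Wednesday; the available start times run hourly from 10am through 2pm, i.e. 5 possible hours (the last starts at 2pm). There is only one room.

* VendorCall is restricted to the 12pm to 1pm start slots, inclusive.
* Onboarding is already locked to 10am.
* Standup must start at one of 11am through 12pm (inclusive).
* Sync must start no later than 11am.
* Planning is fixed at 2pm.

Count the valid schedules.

1

Enumerating: VendorCall -> 1pm, Standup -> 12pm, Onboarding -> 10am, Planning -> 2pm, Sync -> 11am.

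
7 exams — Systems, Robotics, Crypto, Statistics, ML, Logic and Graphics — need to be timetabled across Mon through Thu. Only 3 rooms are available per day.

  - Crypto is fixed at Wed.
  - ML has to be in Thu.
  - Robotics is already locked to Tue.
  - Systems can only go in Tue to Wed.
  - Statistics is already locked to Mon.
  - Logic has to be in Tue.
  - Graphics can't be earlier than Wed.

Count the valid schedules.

4

Enumerating: Graphics -> Wed; ML -> Thu; Statistics -> Mon; Logic -> Tue; Robotics -> Tue; Systems -> Tue; Crypto -> Wed | Logic in Tue, Robotics in Tue, Statistics in Mon, ML in Thu, Crypto in Wed, Systems in Tue, Graphics in Thu | Robotics -> Tue, Systems -> Wed, ML -> Thu, Crypto -> Wed, Logic -> Tue, Graphics -> Wed, Statistics -> Mon | Graphics -> Thu, ML -> Thu, Statistics -> Mon, Logic -> Tue, Systems -> Wed, Crypto -> Wed, Robotics -> Tue.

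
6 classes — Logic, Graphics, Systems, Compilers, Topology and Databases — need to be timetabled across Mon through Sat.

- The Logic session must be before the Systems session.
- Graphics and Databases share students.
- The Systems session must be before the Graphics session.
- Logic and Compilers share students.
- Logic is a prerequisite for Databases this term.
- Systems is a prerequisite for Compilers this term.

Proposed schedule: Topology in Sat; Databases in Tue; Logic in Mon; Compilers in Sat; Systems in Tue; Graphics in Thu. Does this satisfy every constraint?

Yes

Graphics and Databases share students — holds.
The Logic session must be before the Systems session — holds.
Logic is a prerequisite for Databases this term — holds.
Logic and Compilers share students — holds.
The Systems session must be before the Graphics session — holds.
Systems is a prerequisite for Compilers this term — holds.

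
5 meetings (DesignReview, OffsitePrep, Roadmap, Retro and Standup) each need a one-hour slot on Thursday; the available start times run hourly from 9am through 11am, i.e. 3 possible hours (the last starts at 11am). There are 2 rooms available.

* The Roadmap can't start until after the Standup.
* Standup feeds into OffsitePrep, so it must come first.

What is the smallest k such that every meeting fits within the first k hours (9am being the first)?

The precedence chain requires at least 2 distinct hours.
With at most 2 per hour and 5 meetings, at least 3 hours are needed.
3 works (last occupied hour: 11am): for example Retro in 11am; Standup in 9am; Roadmap in 10am; OffsitePrep in 10am; DesignReview in 9am.

3 hours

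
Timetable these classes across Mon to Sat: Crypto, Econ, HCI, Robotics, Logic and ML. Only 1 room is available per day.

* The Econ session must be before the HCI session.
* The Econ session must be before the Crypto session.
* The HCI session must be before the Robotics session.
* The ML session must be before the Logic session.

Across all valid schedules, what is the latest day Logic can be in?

Precedence pushes Logic to at least Tue.
Logic at Sat is achievable: Logic=Sat, Robotics=Thu, HCI=Tue, ML=Fri, Econ=Mon, Crypto=Wed.

Sat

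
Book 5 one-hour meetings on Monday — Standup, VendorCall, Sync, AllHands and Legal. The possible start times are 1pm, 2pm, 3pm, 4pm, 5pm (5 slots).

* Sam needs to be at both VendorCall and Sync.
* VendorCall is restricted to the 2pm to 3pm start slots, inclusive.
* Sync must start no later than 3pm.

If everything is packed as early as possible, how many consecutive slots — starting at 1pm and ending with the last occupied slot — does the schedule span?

2

VendorCall can't be placed before 2pm — that is slot 2 counting from 1pm — so the schedule must run through at least 2 slots.
2 works (last occupied slot: 2pm): for example Sync=1pm; VendorCall=2pm; AllHands=1pm; Legal=1pm; Standup=1pm.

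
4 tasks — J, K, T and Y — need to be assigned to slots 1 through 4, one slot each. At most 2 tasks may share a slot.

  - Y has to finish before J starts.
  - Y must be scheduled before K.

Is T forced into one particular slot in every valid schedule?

T can be 1 (e.g. K=2; T=1; Y=1; J=2) or 2 (e.g. J -> 2, K -> 3, T -> 2, Y -> 1).

No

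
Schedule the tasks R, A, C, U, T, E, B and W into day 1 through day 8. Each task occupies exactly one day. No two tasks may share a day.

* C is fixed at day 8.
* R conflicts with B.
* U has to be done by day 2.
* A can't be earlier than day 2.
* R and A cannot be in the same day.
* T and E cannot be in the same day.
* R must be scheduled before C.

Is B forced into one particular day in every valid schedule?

B can be day 1 (e.g. R in day 4; U in day 2; A in day 3; B in day 1; W in day 7; C in day 8; T in day 5; E in day 6) or day 2 (e.g. A -> day 3; E -> day 6; B -> day 2; U -> day 1; R -> day 4; C -> day 8; T -> day 5; W -> day 7).

No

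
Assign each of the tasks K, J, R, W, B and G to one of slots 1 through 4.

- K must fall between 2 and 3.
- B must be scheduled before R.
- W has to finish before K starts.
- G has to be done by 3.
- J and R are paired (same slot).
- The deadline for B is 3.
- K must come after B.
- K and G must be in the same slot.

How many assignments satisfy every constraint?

13

Splitting on K: it can be 2 (3), 3 (10). Listing each branch's schedules as (J, R, W, B, G):
K=2: (2,2,1,1,2) (3,3,1,1,2) (4,4,1,1,2) — 3.
K=3: (2,2,1,1,3) (2,2,2,1,3) (3,3,1,1,3) (3,3,1,2,3) (3,3,2,1,3) (3,3,2,2,3) (4,4,1,1,3) (4,4,1,2,3) (4,4,2,1,3) (4,4,2,2,3) — 10.
Summing: 3 + 10 = 13.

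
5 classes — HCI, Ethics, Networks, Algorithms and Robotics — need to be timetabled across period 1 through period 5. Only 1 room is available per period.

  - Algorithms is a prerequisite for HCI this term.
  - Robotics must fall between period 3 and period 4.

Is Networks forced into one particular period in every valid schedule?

Networks can be period 1 (e.g. HCI -> period 4, Algorithms -> period 2, Networks -> period 1, Ethics -> period 5, Robotics -> period 3) or period 2 (e.g. Networks=period 2, Algorithms=period 1, Ethics=period 5, Robotics=period 3, HCI=period 4).

No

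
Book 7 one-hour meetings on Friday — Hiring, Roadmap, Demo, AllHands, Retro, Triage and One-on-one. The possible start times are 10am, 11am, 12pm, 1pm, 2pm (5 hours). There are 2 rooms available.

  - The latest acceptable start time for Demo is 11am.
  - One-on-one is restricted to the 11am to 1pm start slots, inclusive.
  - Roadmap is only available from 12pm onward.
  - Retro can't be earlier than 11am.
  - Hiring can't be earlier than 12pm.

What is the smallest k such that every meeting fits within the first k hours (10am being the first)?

4 hours

With at most 2 per hour and 7 meetings, at least 4 hours are needed.
Hiring can't be placed before 12pm — that is hour 3 counting from 10am — so the schedule must run through at least 3 hours.
4 works (last occupied hour: 1pm): for example One-on-one -> 11am; Retro -> 11am; AllHands -> 10am; Demo -> 10am; Hiring -> 12pm; Roadmap -> 12pm; Triage -> 1pm.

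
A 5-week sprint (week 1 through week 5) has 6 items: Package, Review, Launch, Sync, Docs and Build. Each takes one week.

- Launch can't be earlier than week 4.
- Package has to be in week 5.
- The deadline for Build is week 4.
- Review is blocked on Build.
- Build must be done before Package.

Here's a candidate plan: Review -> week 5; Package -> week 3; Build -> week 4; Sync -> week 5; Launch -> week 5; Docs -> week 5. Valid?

Package has to be in week 5 — violated.
The deadline for Build is week 4 — holds.
Build must be done before Package — violated.
Review is blocked on Build — holds.
Launch can't be earlier than week 4 — holds.

Invalid. Package has to be in week 5.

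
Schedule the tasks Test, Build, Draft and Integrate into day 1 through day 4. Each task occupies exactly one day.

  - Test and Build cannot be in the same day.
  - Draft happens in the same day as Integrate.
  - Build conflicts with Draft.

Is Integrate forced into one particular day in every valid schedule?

No

Integrate can be day 1 (e.g. Test -> day 1; Draft -> day 1; Integrate -> day 1; Build -> day 2) or day 2 (e.g. Draft in day 2; Integrate in day 2; Test in day 1; Build in day 3).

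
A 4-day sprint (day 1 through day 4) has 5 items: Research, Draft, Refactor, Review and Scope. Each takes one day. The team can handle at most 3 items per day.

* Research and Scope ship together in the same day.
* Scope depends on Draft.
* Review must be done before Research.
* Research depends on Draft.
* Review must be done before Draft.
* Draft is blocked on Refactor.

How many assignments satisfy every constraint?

6

Splitting on Research: it can be day 3 (1), day 4 (5). Listing each branch's schedules as (Draft, Refactor, Review, Scope) by day number:
Research=day 3: (2,1,1,3) — 1.
Research=day 4: (2,1,1,4) (3,1,1,4) (3,1,2,4) (3,2,1,4) (3,2,2,4) — 5.
Summing: 1 + 5 = 6.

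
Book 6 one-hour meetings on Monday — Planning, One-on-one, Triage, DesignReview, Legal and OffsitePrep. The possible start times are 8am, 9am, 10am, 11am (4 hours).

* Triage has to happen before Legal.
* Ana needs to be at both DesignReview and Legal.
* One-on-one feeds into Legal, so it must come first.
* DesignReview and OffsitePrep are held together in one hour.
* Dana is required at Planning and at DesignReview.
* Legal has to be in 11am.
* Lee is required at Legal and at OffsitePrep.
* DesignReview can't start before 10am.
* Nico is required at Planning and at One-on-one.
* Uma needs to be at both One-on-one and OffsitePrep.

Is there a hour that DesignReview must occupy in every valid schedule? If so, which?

10am

DesignReview's window is 10am–11am.
Legal is fixed at 11am, and DesignReview can't share a hour with Legal.
So DesignReview must be 10am.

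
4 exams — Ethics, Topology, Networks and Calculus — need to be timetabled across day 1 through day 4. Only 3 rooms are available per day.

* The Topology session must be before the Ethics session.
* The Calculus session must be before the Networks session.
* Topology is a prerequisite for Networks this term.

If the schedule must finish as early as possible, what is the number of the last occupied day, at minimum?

The precedence chain requires at least 2 distinct days.
With at most 3 per day and 4 exams, at least 2 days are needed.
2 works (last occupied day: day 2): for example Calculus=day 1; Topology=day 1; Ethics=day 2; Networks=day 2.

day 2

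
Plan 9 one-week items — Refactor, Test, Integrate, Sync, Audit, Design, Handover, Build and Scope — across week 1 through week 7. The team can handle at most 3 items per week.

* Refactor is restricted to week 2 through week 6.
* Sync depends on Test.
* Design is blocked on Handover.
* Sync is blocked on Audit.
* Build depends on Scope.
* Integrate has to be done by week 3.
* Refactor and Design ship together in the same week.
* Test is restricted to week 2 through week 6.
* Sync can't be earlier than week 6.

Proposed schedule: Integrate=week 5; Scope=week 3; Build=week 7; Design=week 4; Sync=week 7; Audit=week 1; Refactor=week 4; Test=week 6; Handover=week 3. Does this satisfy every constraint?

Sync is blocked on Audit — holds.
Build depends on Scope — holds.
Integrate has to be done by week 3 — violated.
Design is blocked on Handover — holds.
Test is restricted to week 2 through week 6 — holds.
The team can handle at most 3 items per week — holds.
Sync depends on Test — holds.
Refactor and Design ship together in the same week — holds.
Sync can't be earlier than week 6 — holds.
Refactor is restricted to week 2 through week 6 — holds.

No — it violates: Integrate has to be done by week 3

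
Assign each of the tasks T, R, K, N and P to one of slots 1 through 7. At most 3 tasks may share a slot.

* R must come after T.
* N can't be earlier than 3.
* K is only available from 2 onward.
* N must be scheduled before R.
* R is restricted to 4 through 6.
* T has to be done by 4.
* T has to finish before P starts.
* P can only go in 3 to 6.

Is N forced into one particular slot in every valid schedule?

No

N can be 3 (e.g. K in 2, T in 1, R in 4, P in 3, N in 3) or 4 (e.g. P in 3; N in 4; R in 5; K in 2; T in 1).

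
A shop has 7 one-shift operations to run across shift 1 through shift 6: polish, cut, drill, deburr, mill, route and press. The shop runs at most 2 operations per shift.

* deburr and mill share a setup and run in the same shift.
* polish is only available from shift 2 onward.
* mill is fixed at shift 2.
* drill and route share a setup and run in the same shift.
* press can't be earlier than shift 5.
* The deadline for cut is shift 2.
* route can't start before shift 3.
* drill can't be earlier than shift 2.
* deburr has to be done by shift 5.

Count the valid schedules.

18

Splitting on polish: it can be shift 3 (4), shift 4 (4), shift 5 (5), shift 6 (5). Listing each branch's schedules as (cut, drill, deburr, mill, route, press) by shift number:
polish=shift 3: (1,4,2,2,4,5) (1,4,2,2,4,6) (1,5,2,2,5,6) (1,6,2,2,6,5) — 4.
polish=shift 4: (1,3,2,2,3,5) (1,3,2,2,3,6) (1,5,2,2,5,6) (1,6,2,2,6,5) — 4.
polish=shift 5: (1,3,2,2,3,5) (1,3,2,2,3,6) (1,4,2,2,4,5) (1,4,2,2,4,6) (1,6,2,2,6,5) — 5.
polish=shift 6: (1,3,2,2,3,5) (1,3,2,2,3,6) (1,4,2,2,4,5) (1,4,2,2,4,6) (1,5,2,2,5,6) — 5.
Summing: 4 + 4 + 5 + 5 = 18.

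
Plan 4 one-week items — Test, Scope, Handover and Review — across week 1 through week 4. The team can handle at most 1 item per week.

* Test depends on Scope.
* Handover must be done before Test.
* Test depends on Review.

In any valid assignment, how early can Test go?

week 4

Precedence pushes Test to at least week 2.
Test at week 4 is achievable: Test in week 4, Scope in week 1, Handover in week 2, Review in week 3.
Nothing earlier works — the capacity limit rule out every week before week 4.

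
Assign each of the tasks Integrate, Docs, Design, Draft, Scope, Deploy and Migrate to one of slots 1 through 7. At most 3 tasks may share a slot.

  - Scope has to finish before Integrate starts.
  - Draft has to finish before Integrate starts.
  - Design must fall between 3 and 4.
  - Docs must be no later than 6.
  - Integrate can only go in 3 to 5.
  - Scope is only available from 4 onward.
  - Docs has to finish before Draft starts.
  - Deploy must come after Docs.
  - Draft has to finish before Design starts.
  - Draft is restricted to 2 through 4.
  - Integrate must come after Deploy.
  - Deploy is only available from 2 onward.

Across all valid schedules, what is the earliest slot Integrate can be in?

5

Integrate is available from 3; precedence pushes Integrate to at least 5; Integrate's own window allows nothing later than 5.
Integrate at 5 is achievable: Scope=4, Deploy=2, Design=3, Migrate=1, Docs=1, Draft=2, Integrate=5.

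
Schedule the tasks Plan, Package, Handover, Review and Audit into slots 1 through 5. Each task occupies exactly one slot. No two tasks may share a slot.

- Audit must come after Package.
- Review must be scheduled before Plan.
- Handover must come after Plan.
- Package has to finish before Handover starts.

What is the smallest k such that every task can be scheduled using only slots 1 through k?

The precedence chain requires at least 3 distinct slots.
With at most 1 per slot and 5 tasks, at least 5 slots are needed.
5 works (last occupied slot: 5): for example Plan=2; Package=3; Audit=5; Handover=4; Review=1.

5 slots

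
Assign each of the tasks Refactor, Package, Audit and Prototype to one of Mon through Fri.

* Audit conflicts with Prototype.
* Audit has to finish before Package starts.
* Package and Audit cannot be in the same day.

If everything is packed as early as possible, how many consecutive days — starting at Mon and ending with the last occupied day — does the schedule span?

2

The precedence chain requires at least 2 distinct days.
2 works (last occupied day: Tue): for example Package in Tue, Audit in Mon, Prototype in Tue, Refactor in Mon.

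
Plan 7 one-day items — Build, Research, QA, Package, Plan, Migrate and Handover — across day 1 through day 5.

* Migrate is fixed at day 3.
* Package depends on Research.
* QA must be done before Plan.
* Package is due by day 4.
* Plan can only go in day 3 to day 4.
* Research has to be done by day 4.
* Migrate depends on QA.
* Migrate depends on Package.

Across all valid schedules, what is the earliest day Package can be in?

day 2

Precedence pushes Package to at least day 2; Package's own window allows nothing later than day 4; downstream work caps Package at day 2.
Package at day 2 is achievable: Handover -> day 1, Build -> day 1, Package -> day 2, QA -> day 1, Research -> day 1, Plan -> day 3, Migrate -> day 3.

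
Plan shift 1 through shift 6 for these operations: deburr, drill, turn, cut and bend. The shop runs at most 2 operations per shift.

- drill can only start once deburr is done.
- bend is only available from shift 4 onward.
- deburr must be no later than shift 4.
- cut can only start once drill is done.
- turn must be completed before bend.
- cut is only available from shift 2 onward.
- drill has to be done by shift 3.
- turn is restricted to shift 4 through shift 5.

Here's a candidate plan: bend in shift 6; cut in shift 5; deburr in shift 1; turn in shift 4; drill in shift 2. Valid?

Valid

turn is restricted to shift 4 through shift 5 — holds.
drill can only start once deburr is done — holds.
cut can only start once drill is done — holds.
The shop runs at most 2 operations per shift — holds.
cut is only available from shift 2 onward — holds.
drill has to be done by shift 3 — holds.
bend is only available from shift 4 onward — holds.
deburr must be no later than shift 4 — holds.
turn must be completed before bend — holds.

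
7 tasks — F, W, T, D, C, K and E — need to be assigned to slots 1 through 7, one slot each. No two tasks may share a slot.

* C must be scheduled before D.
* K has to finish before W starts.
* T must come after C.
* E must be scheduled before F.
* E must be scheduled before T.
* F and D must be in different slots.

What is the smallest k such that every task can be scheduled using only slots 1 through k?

The precedence chain requires at least 2 distinct slots.
With at most 1 per slot and 7 tasks, at least 7 slots are needed.
7 works (last occupied slot: 7): for example T -> 3, D -> 7, F -> 4, E -> 2, K -> 5, C -> 1, W -> 6.

7 slots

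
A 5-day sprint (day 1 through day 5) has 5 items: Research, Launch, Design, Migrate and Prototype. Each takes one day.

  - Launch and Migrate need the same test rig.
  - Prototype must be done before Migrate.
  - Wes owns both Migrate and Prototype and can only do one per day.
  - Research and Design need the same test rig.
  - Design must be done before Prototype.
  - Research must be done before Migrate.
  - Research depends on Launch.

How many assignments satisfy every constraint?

41

Splitting on Research: it can be day 2 (7), day 3 (16), day 4 (18). Listing each branch's schedules as (Launch, Design, Migrate, Prototype) by day number:
Research=day 2: (1,1,3,2) (1,1,4,2) (1,1,4,3) (1,1,5,2) (1,1,5,3) (1,1,5,4) (1,3,5,4) — 7.
Research=day 3: (1,1,4,2) (1,1,4,3) (1,1,5,2) (1,1,5,3) (1,1,5,4) (1,2,4,3) (1,2,5,3) (1,2,5,4) (2,1,4,2) (2,1,4,3) (2,1,5,2) (2,1,5,3) (2,1,5,4) (2,2,4,3) (2,2,5,3) (2,2,5,4) — 16.
Research=day 4: (1,1,5,2) (1,1,5,3) (1,1,5,4) (1,2,5,3) (1,2,5,4) (1,3,5,4) (2,1,5,2) (2,1,5,3) (2,1,5,4) (2,2,5,3) (2,2,5,4) (2,3,5,4) (3,1,5,2) (3,1,5,3) (3,1,5,4) (3,2,5,3) (3,2,5,4) (3,3,5,4) — 18.
Summing: 7 + 16 + 18 = 41.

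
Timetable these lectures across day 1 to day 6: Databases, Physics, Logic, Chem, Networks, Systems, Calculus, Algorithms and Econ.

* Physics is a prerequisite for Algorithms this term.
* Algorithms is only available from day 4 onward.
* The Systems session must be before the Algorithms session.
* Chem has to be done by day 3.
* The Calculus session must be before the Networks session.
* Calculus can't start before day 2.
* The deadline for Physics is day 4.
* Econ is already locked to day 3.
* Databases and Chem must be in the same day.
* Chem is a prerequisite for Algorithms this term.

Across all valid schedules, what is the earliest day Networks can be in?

Precedence pushes Networks to at least day 3.
Networks at day 3 is achievable: Databases in day 1, Networks in day 3, Chem in day 1, Calculus in day 2, Systems in day 1, Logic in day 1, Algorithms in day 4, Econ in day 3, Physics in day 1.

day 3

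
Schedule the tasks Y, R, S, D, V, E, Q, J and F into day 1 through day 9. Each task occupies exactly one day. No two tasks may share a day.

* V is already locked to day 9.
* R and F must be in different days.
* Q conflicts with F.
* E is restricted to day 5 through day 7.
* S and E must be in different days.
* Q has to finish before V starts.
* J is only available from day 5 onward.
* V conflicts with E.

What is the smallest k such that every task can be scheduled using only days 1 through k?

9 days

The precedence chain requires at least 2 distinct days.
With at most 1 per day and 9 tasks, at least 9 days are needed.
V can't be placed before day 9, so the schedule must run through at least day 9.
9 works (last occupied day: day 9): for example R=day 3, E=day 5, D=day 7, S=day 4, Q=day 1, F=day 8, V=day 9, Y=day 2, J=day 6.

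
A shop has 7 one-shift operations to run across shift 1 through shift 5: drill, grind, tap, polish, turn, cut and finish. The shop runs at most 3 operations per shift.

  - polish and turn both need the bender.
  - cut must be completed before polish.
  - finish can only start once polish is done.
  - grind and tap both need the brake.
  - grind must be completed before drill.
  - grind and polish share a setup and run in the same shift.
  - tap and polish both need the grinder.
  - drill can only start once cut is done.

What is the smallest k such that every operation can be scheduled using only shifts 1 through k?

3 shifts

The precedence chain requires at least 3 distinct shifts.
With at most 3 per shift and 7 operations, at least 3 shifts are needed.
3 works (last occupied shift: shift 3): for example grind in shift 2; turn in shift 1; drill in shift 3; finish in shift 3; tap in shift 1; polish in shift 2; cut in shift 1.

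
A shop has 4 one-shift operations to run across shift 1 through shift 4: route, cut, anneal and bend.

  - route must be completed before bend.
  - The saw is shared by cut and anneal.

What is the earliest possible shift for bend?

Precedence pushes bend to at least shift 2.
bend at shift 2 is achievable: route -> shift 1, anneal -> shift 2, bend -> shift 2, cut -> shift 1.

shift 2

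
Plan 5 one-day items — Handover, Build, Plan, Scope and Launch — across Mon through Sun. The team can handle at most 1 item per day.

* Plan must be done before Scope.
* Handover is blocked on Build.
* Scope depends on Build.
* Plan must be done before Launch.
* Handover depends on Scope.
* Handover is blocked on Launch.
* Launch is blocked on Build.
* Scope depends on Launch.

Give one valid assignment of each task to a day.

Plan=Tue, Handover=Fri, Launch=Wed, Build=Mon, Scope=Thu

Checking: Plan(Tue) before Scope(Thu); Plan(Tue) before Launch(Wed); Build(Mon) before Launch(Wed); Build(Mon) before Handover(Fri); Build(Mon) before Scope(Thu); Scope(Thu) before Handover(Fri); Launch(Wed) before Scope(Thu); Launch(Wed) before Handover(Fri); max 1 per day (cap 1).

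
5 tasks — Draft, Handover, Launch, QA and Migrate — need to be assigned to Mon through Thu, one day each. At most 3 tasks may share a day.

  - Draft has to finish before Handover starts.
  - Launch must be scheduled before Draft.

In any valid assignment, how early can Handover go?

Precedence pushes Handover to at least Wed.
Handover at Wed is achievable: QA in Mon, Handover in Wed, Launch in Mon, Draft in Tue, Migrate in Mon.

Wed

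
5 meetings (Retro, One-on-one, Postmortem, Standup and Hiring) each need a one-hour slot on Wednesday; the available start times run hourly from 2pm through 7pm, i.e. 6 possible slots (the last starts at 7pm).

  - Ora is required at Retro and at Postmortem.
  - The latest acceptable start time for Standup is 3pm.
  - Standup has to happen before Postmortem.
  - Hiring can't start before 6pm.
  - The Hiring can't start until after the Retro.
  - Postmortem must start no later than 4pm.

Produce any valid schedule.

Hiring=6pm, Standup=2pm, Postmortem=3pm, Retro=2pm, One-on-one=2pm

Checking: Retro(2pm) before Hiring(6pm); Standup(2pm) before Postmortem(3pm); Retro(2pm) != Postmortem(3pm); Postmortem=3pm in [2pm,4pm]; Standup=2pm in [2pm,3pm]; Hiring=6pm in [6pm,7pm].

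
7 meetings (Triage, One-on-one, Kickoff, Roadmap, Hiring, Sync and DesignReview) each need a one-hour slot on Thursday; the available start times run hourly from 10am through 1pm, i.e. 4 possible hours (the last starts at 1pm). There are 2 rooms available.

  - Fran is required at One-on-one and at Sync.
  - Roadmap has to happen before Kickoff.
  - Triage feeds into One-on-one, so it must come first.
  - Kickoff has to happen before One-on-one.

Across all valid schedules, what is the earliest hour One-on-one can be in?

Precedence pushes One-on-one to at least 12pm.
One-on-one at 12pm is achievable: DesignReview in 12pm, Hiring in 11am, Triage in 10am, Sync in 1pm, One-on-one in 12pm, Kickoff in 11am, Roadmap in 10am.

12pm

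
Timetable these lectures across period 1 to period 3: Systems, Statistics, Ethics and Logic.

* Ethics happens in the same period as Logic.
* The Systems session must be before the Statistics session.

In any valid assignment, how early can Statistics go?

Precedence pushes Statistics to at least period 2.
Statistics at period 2 is achievable: Statistics in period 2, Logic in period 1, Systems in period 1, Ethics in period 1.

period 2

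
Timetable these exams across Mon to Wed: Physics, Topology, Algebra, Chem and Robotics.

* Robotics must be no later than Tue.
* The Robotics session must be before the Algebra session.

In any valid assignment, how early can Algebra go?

Precedence pushes Algebra to at least Tue.
Algebra at Tue is achievable: Robotics -> Mon; Topology -> Mon; Algebra -> Tue; Physics -> Mon; Chem -> Mon.

Tue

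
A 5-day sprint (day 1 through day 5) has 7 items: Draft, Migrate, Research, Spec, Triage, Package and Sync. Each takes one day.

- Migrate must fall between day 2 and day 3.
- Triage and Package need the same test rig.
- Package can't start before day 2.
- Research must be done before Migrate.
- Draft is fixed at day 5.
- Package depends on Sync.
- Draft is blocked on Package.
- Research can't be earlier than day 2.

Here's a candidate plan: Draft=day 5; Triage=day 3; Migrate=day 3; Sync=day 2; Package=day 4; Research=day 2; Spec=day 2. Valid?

Research can't be earlier than day 2 — holds.
Draft is fixed at day 5 — holds.
Triage and Package need the same test rig — holds.
Migrate must fall between day 2 and day 3 — holds.
Research must be done before Migrate — holds.
Package depends on Sync — holds.
Package can't start before day 2 — holds.
Draft is blocked on Package — holds.

Yes, all constraints hold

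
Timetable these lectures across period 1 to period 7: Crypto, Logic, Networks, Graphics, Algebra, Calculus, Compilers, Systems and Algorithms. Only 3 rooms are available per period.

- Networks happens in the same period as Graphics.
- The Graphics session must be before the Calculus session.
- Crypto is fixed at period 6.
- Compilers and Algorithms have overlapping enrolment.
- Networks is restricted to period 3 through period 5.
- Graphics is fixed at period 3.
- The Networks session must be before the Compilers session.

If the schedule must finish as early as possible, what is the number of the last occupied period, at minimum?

6

The precedence chain requires at least 2 distinct periods.
With at most 3 per period and 9 lectures, at least 3 periods are needed.
Crypto can't be placed before period 6, so the schedule must run through at least period 6.
6 works (last occupied period: period 6): for example Systems -> period 1, Logic -> period 1, Graphics -> period 3, Algebra -> period 1, Calculus -> period 4, Crypto -> period 6, Compilers -> period 4, Algorithms -> period 2, Networks -> period 3.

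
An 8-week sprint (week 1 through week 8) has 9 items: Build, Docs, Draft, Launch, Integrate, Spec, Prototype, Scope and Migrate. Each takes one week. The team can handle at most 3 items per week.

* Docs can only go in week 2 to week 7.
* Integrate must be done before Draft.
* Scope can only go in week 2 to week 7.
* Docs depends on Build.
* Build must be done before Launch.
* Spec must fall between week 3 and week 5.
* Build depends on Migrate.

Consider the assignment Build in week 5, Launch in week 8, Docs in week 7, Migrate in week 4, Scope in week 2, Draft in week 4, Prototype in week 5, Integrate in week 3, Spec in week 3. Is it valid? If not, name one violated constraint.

Spec must fall between week 3 and week 5 — holds.
Build depends on Migrate — holds.
The team can handle at most 3 items per week — holds.
Integrate must be done before Draft — holds.
Docs can only go in week 2 to week 7 — holds.
Build must be done before Launch — holds.
Docs depends on Build — holds.
Scope can only go in week 2 to week 7 — holds.

Yes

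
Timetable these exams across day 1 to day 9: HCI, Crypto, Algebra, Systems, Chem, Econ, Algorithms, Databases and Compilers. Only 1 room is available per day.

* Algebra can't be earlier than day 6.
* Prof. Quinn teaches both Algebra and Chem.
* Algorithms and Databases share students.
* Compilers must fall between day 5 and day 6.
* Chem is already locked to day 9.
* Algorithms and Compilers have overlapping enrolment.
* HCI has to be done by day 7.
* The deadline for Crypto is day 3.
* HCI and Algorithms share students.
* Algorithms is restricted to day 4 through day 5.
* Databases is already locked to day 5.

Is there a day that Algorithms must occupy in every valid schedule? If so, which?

day 4

Algorithms's window is day 4–day 5.
Databases is fixed at day 5, and Algorithms can't share a day with Databases.
So Algorithms must be day 4.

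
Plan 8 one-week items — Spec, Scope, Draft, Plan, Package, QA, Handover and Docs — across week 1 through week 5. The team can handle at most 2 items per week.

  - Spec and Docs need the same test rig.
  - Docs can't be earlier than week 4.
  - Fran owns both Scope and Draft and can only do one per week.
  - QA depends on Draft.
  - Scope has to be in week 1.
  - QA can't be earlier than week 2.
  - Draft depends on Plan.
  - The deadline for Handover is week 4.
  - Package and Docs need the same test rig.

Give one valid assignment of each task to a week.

Plan -> week 1, Scope -> week 1, Handover -> week 2, Spec -> week 3, Package -> week 5, Docs -> week 4, QA -> week 3, Draft -> week 2

Checking: Draft(week 2) before QA(week 3); Plan(week 1) before Draft(week 2); Package(week 5) != Docs(week 4); Spec(week 3) != Docs(week 4); Scope(week 1) != Draft(week 2); Scope=week 1 in [week 1,week 1]; QA=week 3 in [week 2,week 5]; Handover=week 2 in [week 1,week 4]; Docs=week 4 in [week 4,week 5]; max 2 per week (cap 2).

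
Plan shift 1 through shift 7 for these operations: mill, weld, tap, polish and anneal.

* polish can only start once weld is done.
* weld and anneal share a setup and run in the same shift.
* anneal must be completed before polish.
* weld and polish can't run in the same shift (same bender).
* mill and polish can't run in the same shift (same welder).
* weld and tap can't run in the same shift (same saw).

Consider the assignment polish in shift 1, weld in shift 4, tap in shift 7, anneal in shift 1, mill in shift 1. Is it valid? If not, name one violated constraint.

Invalid. polish can only start once weld is done.

polish can only start once weld is done — violated.
anneal must be completed before polish — violated.
weld and polish can't run in the same shift (same bender) — holds.
weld and anneal share a setup and run in the same shift — violated.
mill and polish can't run in the same shift (same welder) — violated.
weld and tap can't run in the same shift (same saw) — holds.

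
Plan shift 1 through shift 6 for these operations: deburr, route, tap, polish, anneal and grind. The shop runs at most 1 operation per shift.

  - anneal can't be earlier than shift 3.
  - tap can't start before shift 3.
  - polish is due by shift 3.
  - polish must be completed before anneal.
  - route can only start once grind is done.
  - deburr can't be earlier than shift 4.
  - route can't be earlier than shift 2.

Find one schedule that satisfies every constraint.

polish=shift 1; anneal=shift 3; deburr=shift 4; grind=shift 2; route=shift 6; tap=shift 5

Checking: polish(shift 1) before anneal(shift 3); grind(shift 2) before route(shift 6); route=shift 6 in [shift 2,shift 6]; tap=shift 5 in [shift 3,shift 6]; anneal=shift 3 in [shift 3,shift 6]; deburr=shift 4 in [shift 4,shift 6]; polish=shift 1 in [shift 1,shift 3]; max 1 per shift (cap 1).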